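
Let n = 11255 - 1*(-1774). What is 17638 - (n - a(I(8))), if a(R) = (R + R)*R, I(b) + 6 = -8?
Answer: 5001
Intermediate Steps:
I(b) = -14 (I(b) = -6 - 8 = -14)
n = 13029 (n = 11255 + 1774 = 13029)
a(R) = 2*R² (a(R) = (2*R)*R = 2*R²)
17638 - (n - a(I(8))) = 17638 - (13029 - 2*(-14)²) = 17638 - (13029 - 2*196) = 17638 - (13029 - 1*392) = 17638 - (13029 - 392) = 17638 - 1*12637 = 17638 - 12637 = 5001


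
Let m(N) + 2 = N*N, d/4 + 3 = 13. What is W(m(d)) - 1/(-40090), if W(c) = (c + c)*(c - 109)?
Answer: 190782055961/40090 ≈ 4.7588e+6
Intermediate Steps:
d = 40 (d = -12 + 4*13 = -12 + 52 = 40)
m(N) = -2 + N² (m(N) = -2 + N*N = -2 + N²)
W(c) = 2*c*(-109 + c) (W(c) = (2*c)*(-109 + c) = 2*c*(-109 + c))
W(m(d)) - 1/(-40090) = 2*(-2 + 40²)*(-109 + (-2 + 40²)) - 1/(-40090) = 2*(-2 + 1600)*(-109 + (-2 + 1600)) - 1*(-1/40090) = 2*1598*(-109 + 1598) + 1/40090 = 2*1598*1489 + 1/40090 = 4758844 + 1/40090 = 190782055961/40090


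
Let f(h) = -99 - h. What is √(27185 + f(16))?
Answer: √27070 ≈ 164.53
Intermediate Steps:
√(27185 + f(16)) = √(27185 + (-99 - 1*16)) = √(27185 + (-99 - 16)) = √(27185 - 115) = √27070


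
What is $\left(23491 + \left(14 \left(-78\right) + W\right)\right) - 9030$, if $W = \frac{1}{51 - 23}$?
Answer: $\frac{374333}{28} \approx 13369.0$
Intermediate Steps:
$W = \frac{1}{28} \approx 0.035714$
$\left(23491 + \left(14 \left(-78\right) + W\right)\right) - 9030 = \left(23491 + \left(14 \left(-78\right) + \frac{1}{28}\right)\right) - 9030 = \left(23491 + \left(-1092 + \frac{1}{28}\right)\right) - 9030 = \left(23491 - \frac{30575}{28}\right) - 9030 = \frac{627173}{28} - 9030 = \frac{374333}{28}$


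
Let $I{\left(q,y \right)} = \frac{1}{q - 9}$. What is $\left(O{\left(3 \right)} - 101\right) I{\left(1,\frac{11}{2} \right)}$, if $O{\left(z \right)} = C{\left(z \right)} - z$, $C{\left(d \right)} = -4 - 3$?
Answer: $\frac{111}{8} \approx 13.875$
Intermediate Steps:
$C{\left(d \right)} = -7$
$O{\left(z \right)} = -7 - z$
$I{\left(q,y \right)} = \frac{1}{-9 + q}$
$\left(O{\left(3 \right)} - 101\right) I{\left(1,\frac{11}{2} \right)} = \frac{\left(-7 - 3\right) - 101}{-9 + 1} = \frac{\left(-7 - 3\right) - 101}{-8} = \left(-10 - 101\right) \left(- \frac{1}{8}\right) = \left(-111\right) \left(- \frac{1}{8}\right) = \frac{111}{8}$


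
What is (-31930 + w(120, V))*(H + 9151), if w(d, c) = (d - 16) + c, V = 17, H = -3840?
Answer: -168937599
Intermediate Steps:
w(d, c) = -16 + c + d (w(d, c) = (-16 + d) + c = -16 + c + d)
(-31930 + w(120, V))*(H + 9151) = (-31930 + (-16 + 17 + 120))*(-3840 + 9151) = (-31930 + 121)*5311 = -31809*5311 = -168937599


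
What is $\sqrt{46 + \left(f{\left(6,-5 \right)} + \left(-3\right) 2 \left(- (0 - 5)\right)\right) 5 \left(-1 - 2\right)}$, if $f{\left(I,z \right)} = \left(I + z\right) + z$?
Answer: $2 \sqrt{139} \approx 23.58$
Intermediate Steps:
$f{\left(I,z \right)} = I + 2 z$
$\sqrt{46 + \left(f{\left(6,-5 \right)} + \left(-3\right) 2 \left(- (0 - 5)\right)\right) 5 \left(-1 - 2\right)} = \sqrt{46 + \left(\left(6 + 2 \left(-5\right)\right) + \left(-3\right) 2 \left(- (0 - 5)\right)\right) 5 \left(-1 - 2\right)} = \sqrt{46 + \left(\left(6 - 10\right) - 6 \left(\left(-1\right) \left(-5\right)\right)\right) 5 \left(-3\right)} = \sqrt{46 + \left(-4 - 30\right) \left(-15\right)} = \sqrt{46 - -510} = \sqrt{46 + 510} = \sqrt{556} = 2 \sqrt{139}$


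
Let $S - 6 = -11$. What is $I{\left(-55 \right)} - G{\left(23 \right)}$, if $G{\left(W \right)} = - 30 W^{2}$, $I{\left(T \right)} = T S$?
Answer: $16145$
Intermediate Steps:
$S = -5$ ($S = 6 - 11 = -5$)
$I{\left(T \right)} = - 5 T$ ($I{\left(T \right)} = T \left(-5\right) = - 5 T$)
$I{\left(-55 \right)} - G{\left(23 \right)} = \left(-5\right) \left(-55\right) - - 30 \cdot 23^{2} = 275 - \left(-30\right) 529 = 275 - -15870 = 275 + 15870 = 16145$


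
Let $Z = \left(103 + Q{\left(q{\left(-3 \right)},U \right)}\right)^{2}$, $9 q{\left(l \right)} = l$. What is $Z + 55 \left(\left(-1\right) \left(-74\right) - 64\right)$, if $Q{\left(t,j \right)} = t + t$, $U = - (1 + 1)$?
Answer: $\frac{99199}{9} \approx 11022.0$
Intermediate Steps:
$q{\left(l \right)} = \frac{l}{9}$
$U = -2$ ($U = \left(-1\right) 2 = -2$)
$Q{\left(t,j \right)} = 2 t$
$Z = \frac{94249}{9}$ ($Z = \left(103 + 2 \cdot \frac{1}{9} \left(-3\right)\right)^{2} = \left(103 + 2 \left(- \frac{1}{3}\right)\right)^{2} = \left(103 - \frac{2}{3}\right)^{2} = \left(\frac{307}{3}\right)^{2} = \frac{94249}{9} \approx 10472.0$)
$Z + 55 \left(\left(-1\right) \left(-74\right) - 64\right) = \frac{94249}{9} + 55 \left(\left(-1\right) \left(-74\right) - 64\right) = \frac{94249}{9} + 55 \left(74 - 64\right) = \frac{94249}{9} + 55 \cdot 10 = \frac{94249}{9} + 550 = \frac{99199}{9}$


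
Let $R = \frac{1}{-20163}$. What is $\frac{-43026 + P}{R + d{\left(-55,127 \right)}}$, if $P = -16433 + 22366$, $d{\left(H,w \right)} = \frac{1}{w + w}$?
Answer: $- \frac{189968164386}{19909} \approx -9.5418 \cdot 10^{6}$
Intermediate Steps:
$d{\left(H,w \right)} = \frac{1}{2 w}$
$R = - \frac{1}{20163} \approx -4.9596 \cdot 10^{-5}$
$P = 5933$
$\frac{-43026 + P}{R + d{\left(-55,127 \right)}} = \frac{-43026 + 5933}{- \frac{1}{20163} + \frac{1}{2 \cdot 127}} = - \frac{37093}{- \frac{1}{20163} + \frac{1}{2} \cdot \frac{1}{127}} = - \frac{37093}{- \frac{1}{20163} + \frac{1}{254}} = - \frac{37093}{\frac{19909}{5121402}} = \left(-37093\right) \frac{5121402}{19909} = - \frac{189968164386}{19909}$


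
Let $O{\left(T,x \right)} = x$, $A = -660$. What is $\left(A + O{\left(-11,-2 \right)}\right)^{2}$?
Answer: $438244$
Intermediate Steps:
$\left(A + O{\left(-11,-2 \right)}\right)^{2} = \left(-660 - 2\right)^{2} = \left(-662\right)^{2} = 438244$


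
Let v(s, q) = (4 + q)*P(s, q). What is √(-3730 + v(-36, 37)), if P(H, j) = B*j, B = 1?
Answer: I*√2213 ≈ 47.043*I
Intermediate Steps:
P(H, j) = j (P(H, j) = 1*j = j)
v(s, q) = q*(4 + q) (v(s, q) = (4 + q)*q = q*(4 + q))
√(-3730 + v(-36, 37)) = √(-3730 + 37*(4 + 37)) = √(-3730 + 37*41) = √(-3730 + 1517) = √(-2213) = I*√2213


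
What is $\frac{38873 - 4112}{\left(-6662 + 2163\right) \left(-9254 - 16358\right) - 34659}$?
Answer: $\frac{34761}{115193729} \approx 0.00030176$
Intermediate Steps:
$\frac{38873 - 4112}{\left(-6662 + 2163\right) \left(-9254 - 16358\right) - 34659} = \frac{34761}{\left(-4499\right) \left(-25612\right) - 34659} = \frac{34761}{115228388 - 34659} = \frac{34761}{115193729}$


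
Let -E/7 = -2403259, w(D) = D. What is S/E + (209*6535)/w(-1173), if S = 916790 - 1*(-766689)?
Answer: -113176727176/97207683 ≈ -1164.3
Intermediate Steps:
S = 1683479 (S = 916790 + 766689 = 1683479)
E = 16822813 (E = -7*(-2403259) = 16822813)
S/E + (209*6535)/w(-1173) = 1683479/16822813 + (209*6535)/(-1173) = 1683479*(1/16822813) + 1365815*(-1/1173) = 8293/82871 - 1365815/1173 = -113176727176/97207683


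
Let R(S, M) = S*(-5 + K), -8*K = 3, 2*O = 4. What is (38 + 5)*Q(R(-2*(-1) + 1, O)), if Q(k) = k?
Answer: -5547/8 ≈ -693.38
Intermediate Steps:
O = 2 (O = (½)*4 = 2)
K = -3/8 (K = -⅛*3 = -3/8 ≈ -0.37500)
R(S, M) = -43*S/8 (R(S, M) = S*(-5 - 3/8) = S*(-43/8) = -43*S/8)
(38 + 5)*Q(R(-2*(-1) + 1, O)) = (38 + 5)*(-43*(-2*(-1) + 1)/8) = 43*(-43*(2 + 1)/8) = 43*(-43/8*3) = 43*(-129/8) = -5547/8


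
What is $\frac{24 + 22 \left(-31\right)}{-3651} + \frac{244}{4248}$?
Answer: $\frac{307169}{1292454} \approx 0.23766$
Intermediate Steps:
$\frac{24 + 22 \left(-31\right)}{-3651} + \frac{244}{4248} = \left(24 - 682\right) \left(- \frac{1}{3651}\right) + 244 \cdot \frac{1}{4248} = \left(-658\right) \left(- \frac{1}{3651}\right) + \frac{61}{1062} = \frac{658}{3651} + \frac{61}{1062} = \frac{307169}{1292454}$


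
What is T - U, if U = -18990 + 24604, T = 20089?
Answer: 14475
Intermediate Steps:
U = 5614
T - U = 20089 - 1*5614 = 20089 - 5614 = 14475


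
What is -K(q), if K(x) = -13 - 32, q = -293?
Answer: 45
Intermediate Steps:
K(x) = -45
-K(q) = -1*(-45) = 45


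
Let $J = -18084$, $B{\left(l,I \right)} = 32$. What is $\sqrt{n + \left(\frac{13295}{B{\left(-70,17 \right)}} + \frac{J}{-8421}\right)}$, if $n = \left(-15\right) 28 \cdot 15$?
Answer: $\frac{i \sqrt{2966321047746}}{22456} \approx 76.697 i$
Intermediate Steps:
$n = -6300$ ($n = \left(-420\right) 15 = -6300$)
$\sqrt{n + \left(\frac{13295}{B{\left(-70,17 \right)}} + \frac{J}{-8421}\right)} = \sqrt{-6300 + \left(\frac{13295}{32} - \frac{18084}{-8421}\right)} = \sqrt{-6300 + \left(13295 \cdot \frac{1}{32} - - \frac{6028}{2807}\right)} = \sqrt{-6300 + \left(\frac{13295}{32} + \frac{6028}{2807}\right)} = \sqrt{-6300 + \frac{37511961}{89824}} = \sqrt{- \frac{528379239}{89824}} = \frac{i \sqrt{2966321047746}}{22456}$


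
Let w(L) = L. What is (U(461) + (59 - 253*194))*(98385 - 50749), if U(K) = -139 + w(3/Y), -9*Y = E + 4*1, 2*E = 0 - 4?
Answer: -2342524118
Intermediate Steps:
E = -2 (E = (0 - 4)/2 = (½)*(-4) = -2)
Y = -2/9 (Y = -(-2 + 4*1)/9 = -(-2 + 4)/9 = -⅑*2 = -2/9 ≈ -0.22222)
U(K) = -305/2 (U(K) = -139 + 3/(-2/9) = -139 + 3*(-9/2) = -139 - 27/2 = -305/2)
(U(461) + (59 - 253*194))*(98385 - 50749) = (-305/2 + (59 - 253*194))*(98385 - 50749) = (-305/2 + (59 - 49082))*47636 = (-305/2 - 49023)*47636 = -98351/2*47636 = -2342524118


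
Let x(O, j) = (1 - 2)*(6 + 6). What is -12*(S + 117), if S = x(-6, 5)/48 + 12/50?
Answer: -35097/25 ≈ -1403.9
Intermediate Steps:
x(O, j) = -12 (x(O, j) = -1*12 = -12)
S = -1/100 (S = -12/48 + 12/50 = -12*1/48 + 12*(1/50) = -¼ + 6/25 = -1/100 ≈ -0.010000)
-12*(S + 117) = -12*(-1/100 + 117) = -12*11699/100 = -35097/25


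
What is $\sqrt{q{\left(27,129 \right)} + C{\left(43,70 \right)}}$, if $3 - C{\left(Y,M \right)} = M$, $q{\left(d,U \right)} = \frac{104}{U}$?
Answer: $\frac{i \sqrt{1101531}}{129} \approx 8.136 i$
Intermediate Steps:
$C{\left(Y,M \right)} = 3 - M$
$\sqrt{q{\left(27,129 \right)} + C{\left(43,70 \right)}} = \sqrt{\frac{104}{129} + \left(3 - 70\right)} = \sqrt{104 \cdot \frac{1}{129} + \left(3 - 70\right)} = \sqrt{\frac{104}{129} - 67} = \sqrt{- \frac{8539}{129}} = \frac{i \sqrt{1101531}}{129}$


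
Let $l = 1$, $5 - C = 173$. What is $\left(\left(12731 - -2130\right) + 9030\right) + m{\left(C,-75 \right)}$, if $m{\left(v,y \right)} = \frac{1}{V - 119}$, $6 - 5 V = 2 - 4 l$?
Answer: $\frac{14024012}{587} \approx 23891.0$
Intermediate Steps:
$C = -168$ ($C = 5 - 173 = -168$)
$V = \frac{8}{5}$ ($V = \frac{6}{5} - \frac{2 - 4}{5} = \frac{6}{5} - - \frac{2}{5} = \frac{6}{5} + \frac{2}{5} = \frac{8}{5} \approx 1.6$)
$m{\left(v,y \right)} = - \frac{5}{587}$ ($m{\left(v,y \right)} = \frac{1}{\frac{8}{5} - 119} = \frac{1}{- \frac{587}{5}} = - \frac{5}{587}$)
$\left(\left(12731 - -2130\right) + 9030\right) + m{\left(C,-75 \right)} = \left(\left(12731 - -2130\right) + 9030\right) - \frac{5}{587} = \left(\left(12731 + 2130\right) + 9030\right) - \frac{5}{587} = \left(14861 + 9030\right) - \frac{5}{587} = 23891 - \frac{5}{587} = \frac{14024012}{587}$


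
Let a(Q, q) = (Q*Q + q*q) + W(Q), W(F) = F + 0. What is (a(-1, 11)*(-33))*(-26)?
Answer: 103818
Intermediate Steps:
W(F) = F
a(Q, q) = Q + Q² + q² (a(Q, q) = (Q*Q + q*q) + Q = (Q² + q²) + Q = Q + Q² + q²)
(a(-1, 11)*(-33))*(-26) = ((-1 + (-1)² + 11²)*(-33))*(-26) = ((-1 + 1 + 121)*(-33))*(-26) = (121*(-33))*(-26) = -3993*(-26) = 103818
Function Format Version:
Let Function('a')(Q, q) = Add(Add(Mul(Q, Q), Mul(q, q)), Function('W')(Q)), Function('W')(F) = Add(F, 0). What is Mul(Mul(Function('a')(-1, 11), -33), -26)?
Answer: 103818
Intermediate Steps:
Function('W')(F) = F
Function('a')(Q, q) = Add(Q, Pow(Q, 2), Pow(q, 2)) (Function('a')(Q, q) = Add(Add(Mul(Q, Q), Mul(q, q)), Q) = Add(Add(Pow(Q, 2), Pow(q, 2)), Q) = Add(Q, Pow(Q, 2), Pow(q, 2)))
Mul(Mul(Function('a')(-1, 11), -33), -26) = Mul(Mul(Add(-1, Pow(-1, 2), Pow(11, 2)), -33), -26) = Mul(Mul(Add(-1, 1, 121), -33), -26) = Mul(Mul(121, -33), -26) = Mul(-3993, -26) = 103818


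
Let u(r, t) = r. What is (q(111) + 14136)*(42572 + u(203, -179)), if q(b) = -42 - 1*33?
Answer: 601459275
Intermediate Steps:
q(b) = -75 (q(b) = -42 - 33 = -75)
(q(111) + 14136)*(42572 + u(203, -179)) = (-75 + 14136)*(42572 + 203) = 14061*42775 = 601459275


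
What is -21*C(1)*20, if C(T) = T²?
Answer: -420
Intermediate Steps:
-21*C(1)*20 = -21*1²*20 = -21*1*20 = -21*20 = -420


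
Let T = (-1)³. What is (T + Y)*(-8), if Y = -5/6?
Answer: 44/3 ≈ 14.667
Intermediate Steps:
T = -1
Y = -⅚ (Y = -5*⅙ = -⅚ ≈ -0.83333)
(T + Y)*(-8) = (-1 - ⅚)*(-8) = -11/6*(-8) = 44/3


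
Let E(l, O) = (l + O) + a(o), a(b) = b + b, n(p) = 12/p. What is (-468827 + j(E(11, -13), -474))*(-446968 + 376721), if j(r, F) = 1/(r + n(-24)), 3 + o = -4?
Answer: 1086811919371/33 ≈ 3.2934e+10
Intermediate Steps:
o = -7 (o = -3 - 4 = -7)
a(b) = 2*b
E(l, O) = -14 + O + l (E(l, O) = (l + O) + 2*(-7) = (O + l) - 14 = -14 + O + l)
j(r, F) = 1/(-½ + r) (j(r, F) = 1/(r + 12/(-24)) = 1/(r + 12*(-1/24)) = 1/(r - ½) = 1/(-½ + r))
(-468827 + j(E(11, -13), -474))*(-446968 + 376721) = (-468827 + 2/(-1 + 2*(-14 - 13 + 11)))*(-446968 + 376721) = (-468827 + 2/(-1 + 2*(-16)))*(-70247) = (-468827 + 2/(-1 - 32))*(-70247) = (-468827 + 2/(-33))*(-70247) = (-468827 + 2*(-1/33))*(-70247) = (-468827 - 2/33)*(-70247) = -15471293/33*(-70247) = 1086811919371/33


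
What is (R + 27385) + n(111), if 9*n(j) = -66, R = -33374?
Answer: -17989/3 ≈ -5996.3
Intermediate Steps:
n(j) = -22/3 (n(j) = (1/9)*(-66) = -22/3)
(R + 27385) + n(111) = (-33374 + 27385) - 22/3 = -5989 - 22/3 = -17989/3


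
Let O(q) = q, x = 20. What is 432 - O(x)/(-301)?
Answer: 130052/301 ≈ 432.07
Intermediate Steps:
432 - O(x)/(-301) = 432 - 20/(-301) = 432 - 20*(-1)/301 = 432 - 1*(-20/301) = 432 + 20/301 = 130052/301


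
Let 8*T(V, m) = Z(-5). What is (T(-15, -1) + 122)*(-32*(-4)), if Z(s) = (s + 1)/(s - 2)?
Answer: 109376/7 ≈ 15625.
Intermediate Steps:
Z(s) = (1 + s)/(-2 + s)
T(V, m) = 1/14 (T(V, m) = ((1 - 5)/(-2 - 5))/8 = (-4/(-7))/8 = (-⅐*(-4))/8 = (⅛)*(4/7) = 1/14)
(T(-15, -1) + 122)*(-32*(-4)) = (1/14 + 122)*(-32*(-4)) = (1709/14)*128 = 109376/7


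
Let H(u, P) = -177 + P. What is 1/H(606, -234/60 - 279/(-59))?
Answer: -590/103941 ≈ -0.0056763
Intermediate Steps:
1/H(606, -234/60 - 279/(-59)) = 1/(-177 + (-234/60 - 279/(-59))) = 1/(-177 + (-234*1/60 - 279*(-1/59))) = 1/(-177 + (-39/10 + 279/59)) = 1/(-177 + 489/590) = 1/(-103941/590) = -590/103941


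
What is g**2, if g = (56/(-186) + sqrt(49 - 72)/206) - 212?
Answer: 16542636246769/367028964 - 19744*I*sqrt(23)/9579 ≈ 45072.0 - 9.8851*I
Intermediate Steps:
g = -19744/93 + I*sqrt(23)/206 (g = (56*(-1/186) + sqrt(-23)*(1/206)) - 212 = (-28/93 + (I*sqrt(23))*(1/206)) - 212 = (-28/93 + I*sqrt(23)/206) - 212 = -19744/93 + I*sqrt(23)/206 ≈ -212.3 + 0.023281*I)
g**2 = (-19744/93 + I*sqrt(23)/206)**2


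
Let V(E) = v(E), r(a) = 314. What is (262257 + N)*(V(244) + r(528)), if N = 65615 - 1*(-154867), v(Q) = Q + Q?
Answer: 387156678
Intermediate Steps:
v(Q) = 2*Q
N = 220482 (N = 65615 + 154867 = 220482)
V(E) = 2*E
(262257 + N)*(V(244) + r(528)) = (262257 + 220482)*(2*244 + 314) = 482739*(488 + 314) = 482739*802 = 387156678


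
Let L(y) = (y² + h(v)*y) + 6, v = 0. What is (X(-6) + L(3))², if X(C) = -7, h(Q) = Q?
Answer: 64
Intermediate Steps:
L(y) = 6 + y² (L(y) = (y² + 0*y) + 6 = (y² + 0) + 6 = y² + 6 = 6 + y²)
(X(-6) + L(3))² = (-7 + (6 + 3²))² = (-7 + (6 + 9))² = (-7 + 15)² = 8² = 64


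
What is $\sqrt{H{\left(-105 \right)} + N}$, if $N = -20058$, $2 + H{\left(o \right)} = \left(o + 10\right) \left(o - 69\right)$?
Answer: $i \sqrt{3530} \approx 59.414 i$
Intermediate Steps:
$H{\left(o \right)} = -2 + \left(-69 + o\right) \left(10 + o\right)$ ($H{\left(o \right)} = -2 + \left(o + 10\right) \left(o - 69\right) = -2 + \left(10 + o\right) \left(-69 + o\right) = -2 + \left(-69 + o\right) \left(10 + o\right)$)
$\sqrt{H{\left(-105 \right)} + N} = \sqrt{\left(-692 + \left(-105\right)^{2} - -6195\right) - 20058} = \sqrt{\left(-692 + 11025 + 6195\right) - 20058} = \sqrt{16528 - 20058} = \sqrt{-3530} = i \sqrt{3530}$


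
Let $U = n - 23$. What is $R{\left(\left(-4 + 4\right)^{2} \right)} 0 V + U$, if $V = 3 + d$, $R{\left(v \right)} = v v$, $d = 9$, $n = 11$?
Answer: $-12$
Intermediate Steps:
$R{\left(v \right)} = v^{2}$
$V = 12$ ($V = 3 + 9 = 12$)
$U = -12$ ($U = 11 - 23 = -12$)
$R{\left(\left(-4 + 4\right)^{2} \right)} 0 V + U = \left(\left(-4 + 4\right)^{2}\right)^{2} \cdot 0 \cdot 12 - 12 = \left(0^{2}\right)^{2} \cdot 0 \cdot 12 - 12 = 0^{2} \cdot 0 \cdot 12 - 12 = 0 \cdot 0 \cdot 12 - 12 = 0 \cdot 12 - 12 = 0 - 12 = -12$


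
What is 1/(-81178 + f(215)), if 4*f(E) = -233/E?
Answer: -860/69813313 ≈ -1.2319e-5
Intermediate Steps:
f(E) = -233/(4*E) (f(E) = (-233/E)/4 = -233/(4*E))
1/(-81178 + f(215)) = 1/(-81178 - 233/4/215) = 1/(-81178 - 233/4*1/215) = 1/(-81178 - 233/860) = 1/(-69813313/860) = -860/69813313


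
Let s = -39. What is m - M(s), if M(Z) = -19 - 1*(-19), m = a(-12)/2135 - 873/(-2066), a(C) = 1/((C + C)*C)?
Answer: 268396153/635171040 ≈ 0.42256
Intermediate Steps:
a(C) = 1/(2*C²) (a(C) = 1/(((2*C))*C) = (1/(2*C))/C = 1/(2*C²))
m = 268396153/635171040 (m = ((½)/(-12)²)/2135 - 873/(-2066) = ((½)*(1/144))*(1/2135) - 873*(-1/2066) = (1/288)*(1/2135) + 873/2066 = 1/614880 + 873/2066 = 268396153/635171040 ≈ 0.42256)
M(Z) = 0 (M(Z) = -19 + 19 = 0)
m - M(s) = 268396153/635171040 - 1*0 = 268396153/635171040 + 0 = 268396153/635171040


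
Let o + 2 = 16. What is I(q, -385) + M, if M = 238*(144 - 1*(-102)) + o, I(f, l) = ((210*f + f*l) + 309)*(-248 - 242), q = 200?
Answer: 17057152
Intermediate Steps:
o = 14 (o = -2 + 16 = 14)
I(f, l) = -151410 - 102900*f - 490*f*l (I(f, l) = (309 + 210*f + f*l)*(-490) = -151410 - 102900*f - 490*f*l)
M = 58562 (M = 238*(144 - 1*(-102)) + 14 = 238*(144 + 102) + 14 = 238*246 + 14 = 58548 + 14 = 58562)
I(q, -385) + M = (-151410 - 102900*200 - 490*200*(-385)) + 58562 = (-151410 - 20580000 + 37730000) + 58562 = 16998590 + 58562 = 17057152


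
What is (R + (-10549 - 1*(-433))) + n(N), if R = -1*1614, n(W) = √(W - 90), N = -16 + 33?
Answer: -11730 + I*√73 ≈ -11730.0 + 8.544*I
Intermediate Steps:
N = 17
n(W) = √(-90 + W)
R = -1614
(R + (-10549 - 1*(-433))) + n(N) = (-1614 + (-10549 - 1*(-433))) + √(-90 + 17) = (-1614 + (-10549 + 433)) + √(-73) = (-1614 - 10116) + I*√73 = -11730 + I*√73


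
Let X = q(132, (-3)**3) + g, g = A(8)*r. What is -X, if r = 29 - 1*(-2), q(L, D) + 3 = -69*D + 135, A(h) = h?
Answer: -2243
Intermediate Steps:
q(L, D) = 132 - 69*D (q(L, D) = -3 + (-69*D + 135) = -3 + (135 - 69*D) = 132 - 69*D)
r = 31 (r = 29 + 2 = 31)
g = 248 (g = 8*31 = 248)
X = 2243 (X = (132 - 69*(-3)**3) + 248 = (132 - 69*(-27)) + 248 = (132 + 1863) + 248 = 1995 + 248 = 2243)
-X = -1*2243 = -2243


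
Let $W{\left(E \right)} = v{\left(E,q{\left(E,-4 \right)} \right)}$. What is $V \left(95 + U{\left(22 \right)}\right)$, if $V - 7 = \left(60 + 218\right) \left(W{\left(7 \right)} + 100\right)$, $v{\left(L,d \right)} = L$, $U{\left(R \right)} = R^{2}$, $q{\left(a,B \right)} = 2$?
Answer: $17226987$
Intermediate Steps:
$W{\left(E \right)} = E$
$V = 29753$ ($V = 7 + \left(60 + 218\right) \left(7 + 100\right) = 7 + 278 \cdot 107 = 7 + 29746 = 29753$)
$V \left(95 + U{\left(22 \right)}\right) = 29753 \left(95 + 22^{2}\right) = 29753 \left(95 + 484\right) = 29753 \cdot 579 = 17226987$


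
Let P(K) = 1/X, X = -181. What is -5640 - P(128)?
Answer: -1020839/181 ≈ -5640.0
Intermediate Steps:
P(K) = -1/181 (P(K) = 1/(-181) = -1/181)
-5640 - P(128) = -5640 - 1*(-1/181) = -5640 + 1/181 = -1020839/181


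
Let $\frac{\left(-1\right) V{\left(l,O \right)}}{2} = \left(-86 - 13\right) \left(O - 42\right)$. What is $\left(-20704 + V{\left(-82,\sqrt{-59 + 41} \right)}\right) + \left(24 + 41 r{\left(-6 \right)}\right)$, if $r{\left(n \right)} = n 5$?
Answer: $-30226 + 594 i \sqrt{2} \approx -30226.0 + 840.04 i$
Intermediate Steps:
$r{\left(n \right)} = 5 n$
$V{\left(l,O \right)} = -8316 + 198 O$ ($V{\left(l,O \right)} = - 2 \left(-86 - 13\right) \left(O - 42\right) = - 2 \left(- 99 \left(-42 + O\right)\right) = - 2 \left(4158 - 99 O\right) = -8316 + 198 O$)
$\left(-20704 + V{\left(-82,\sqrt{-59 + 41} \right)}\right) + \left(24 + 41 r{\left(-6 \right)}\right) = \left(-20704 - \left(8316 - 198 \sqrt{-59 + 41}\right)\right) + \left(24 + 41 \cdot 5 \left(-6\right)\right) = \left(-20704 - \left(8316 - 198 \sqrt{-18}\right)\right) + \left(24 + 41 \left(-30\right)\right) = \left(-20704 - \left(8316 - 198 \cdot 3 i \sqrt{2}\right)\right) + \left(24 - 1230\right) = \left(-20704 - \left(8316 - 594 i \sqrt{2}\right)\right) - 1206 = \left(-29020 + 594 i \sqrt{2}\right) - 1206 = -30226 + 594 i \sqrt{2}$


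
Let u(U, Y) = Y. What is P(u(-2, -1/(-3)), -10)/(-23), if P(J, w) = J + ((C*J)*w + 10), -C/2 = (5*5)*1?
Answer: -177/23 ≈ -7.6956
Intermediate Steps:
C = -50 (C = -2*5*5 = -50 ≈ -50.000)
P(J, w) = 10 + J - 50*J*w (P(J, w) = J + ((-50*J)*w + 10) = J + (-50*J*w + 10) = J + (10 - 50*J*w) = 10 + J - 50*J*w)
P(u(-2, -1/(-3)), -10)/(-23) = (10 - 1/(-3) - 50*(-1/(-3))*(-10))/(-23) = (10 - 1*(-⅓) - 50*(-1*(-⅓))*(-10))*(-1/23) = (10 + ⅓ - 50*⅓*(-10))*(-1/23) = (10 + ⅓ + 500/3)*(-1/23) = 177*(-1/23) = -177/23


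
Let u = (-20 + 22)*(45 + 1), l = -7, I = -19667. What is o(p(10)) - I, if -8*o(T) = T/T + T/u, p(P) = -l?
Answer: 14474813/736 ≈ 19667.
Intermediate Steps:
u = 92 (u = 2*46 = 92)
p(P) = 7 (p(P) = -1*(-7) = 7)
o(T) = -1/8 - T/736 (o(T) = -(T/T + T/92)/8 = -(1 + T*(1/92))/8 = -(1 + T/92)/8 = -1/8 - T/736)
o(p(10)) - I = (-1/8 - 1/736*7) - 1*(-19667) = (-1/8 - 7/736) + 19667 = -99/736 + 19667 = 14474813/736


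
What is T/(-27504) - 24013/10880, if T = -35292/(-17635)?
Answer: -48531176527/21988164480 ≈ -2.2071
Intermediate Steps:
T = 35292/17635 (T = -35292*(-1/17635) = 35292/17635 ≈ 2.0012)
T/(-27504) - 24013/10880 = (35292/17635)/(-27504) - 24013/10880 = (35292/17635)*(-1/27504) - 24013*1/10880 = -2941/40419420 - 24013/10880 = -48531176527/21988164480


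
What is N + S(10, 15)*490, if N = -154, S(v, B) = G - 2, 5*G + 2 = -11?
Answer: -2408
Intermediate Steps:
G = -13/5 (G = -⅖ + (⅕)*(-11) = -⅖ - 11/5 = -13/5 ≈ -2.6000)
S(v, B) = -23/5 (S(v, B) = -13/5 - 2 = -23/5)
N + S(10, 15)*490 = -154 - 23/5*490 = -154 - 2254 = -2408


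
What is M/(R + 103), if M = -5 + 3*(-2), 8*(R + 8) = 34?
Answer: -44/397 ≈ -0.11083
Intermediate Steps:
R = -15/4 (R = -8 + (1/8)*34 = -8 + 17/4 = -15/4 ≈ -3.7500)
M = -11 (M = -5 - 6 = -11)
M/(R + 103) = -11/(-15/4 + 103) = -11/(397/4) = (4/397)*(-11) = -44/397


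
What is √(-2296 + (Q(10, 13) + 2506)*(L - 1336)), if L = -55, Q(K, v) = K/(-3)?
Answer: 2*I*√7837887/3 ≈ 1866.4*I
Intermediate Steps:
Q(K, v) = -K/3 (Q(K, v) = K*(-⅓) = -K/3)
√(-2296 + (Q(10, 13) + 2506)*(L - 1336)) = √(-2296 + (-⅓*10 + 2506)*(-55 - 1336)) = √(-2296 + (-10/3 + 2506)*(-1391)) = √(-2296 + (7508/3)*(-1391)) = √(-2296 - 10443628/3) = √(-10450516/3) = 2*I*√7837887/3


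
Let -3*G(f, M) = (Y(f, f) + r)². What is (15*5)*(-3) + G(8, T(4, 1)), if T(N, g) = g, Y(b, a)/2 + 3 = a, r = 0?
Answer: -775/3 ≈ -258.33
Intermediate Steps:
Y(b, a) = -6 + 2*a
G(f, M) = -(-6 + 2*f)²/3 (G(f, M) = -((-6 + 2*f) + 0)²/3 = -(-6 + 2*f)²/3)
(15*5)*(-3) + G(8, T(4, 1)) = (15*5)*(-3) - 4*(-3 + 8)²/3 = 75*(-3) - 4/3*5² = -225 - 4/3*25 = -225 - 100/3 = -775/3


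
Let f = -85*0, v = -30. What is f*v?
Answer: 0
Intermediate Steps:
f = 0
f*v = 0*(-30) = 0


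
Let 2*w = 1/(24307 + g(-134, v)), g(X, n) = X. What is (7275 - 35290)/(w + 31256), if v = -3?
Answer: -1354413190/1511102577 ≈ -0.89631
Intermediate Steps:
w = 1/48346 (w = 1/(2*(24307 - 134)) = (½)/24173 = (½)*(1/24173) = 1/48346 ≈ 2.0684e-5)
(7275 - 35290)/(w + 31256) = (7275 - 35290)/(1/48346 + 31256) = -28015/1511102577/48346 = -28015*48346/1511102577 = -1354413190/1511102577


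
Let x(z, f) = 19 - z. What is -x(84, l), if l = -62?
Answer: 65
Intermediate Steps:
-x(84, l) = -(19 - 1*84) = -(19 - 84) = -1*(-65) = 65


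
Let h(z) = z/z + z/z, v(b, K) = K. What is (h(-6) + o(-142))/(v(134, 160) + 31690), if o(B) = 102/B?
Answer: 1/24850 ≈ 4.0241e-5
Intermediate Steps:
h(z) = 2 (h(z) = 1 + 1 = 2)
(h(-6) + o(-142))/(v(134, 160) + 31690) = (2 + 102/(-142))/(160 + 31690) = (2 + 102*(-1/142))/31850 = (2 - 51/71)*(1/31850) = (91/71)*(1/31850) = 1/24850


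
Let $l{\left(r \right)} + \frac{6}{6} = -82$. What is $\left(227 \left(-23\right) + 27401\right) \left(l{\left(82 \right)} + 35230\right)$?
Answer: $779560460$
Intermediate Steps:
$l{\left(r \right)} = -83$ ($l{\left(r \right)} = -1 - 82 = -83$)
$\left(227 \left(-23\right) + 27401\right) \left(l{\left(82 \right)} + 35230\right) = \left(227 \left(-23\right) + 27401\right) \left(-83 + 35230\right) = \left(-5221 + 27401\right) 35147 = 22180 \cdot 35147 = 779560460$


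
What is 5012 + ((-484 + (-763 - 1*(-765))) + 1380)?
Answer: 5910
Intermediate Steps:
5012 + ((-484 + (-763 - 1*(-765))) + 1380) = 5012 + ((-484 + (-763 + 765)) + 1380) = 5012 + ((-484 + 2) + 1380) = 5012 + (-482 + 1380) = 5012 + 898 = 5910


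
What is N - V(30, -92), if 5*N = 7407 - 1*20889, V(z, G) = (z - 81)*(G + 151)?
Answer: 1563/5 ≈ 312.60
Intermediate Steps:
V(z, G) = (-81 + z)*(151 + G)
N = -13482/5 (N = (7407 - 1*20889)/5 = (7407 - 20889)/5 = (⅕)*(-13482) = -13482/5 ≈ -2696.4)
N - V(30, -92) = -13482/5 - (-12231 - 81*(-92) + 151*30 - 92*30) = -13482/5 - (-12231 + 7452 + 4530 - 2760) = -13482/5 - 1*(-3009) = -13482/5 + 3009 = 1563/5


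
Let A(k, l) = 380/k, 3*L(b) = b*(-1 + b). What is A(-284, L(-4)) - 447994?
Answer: -31807669/71 ≈ -4.4800e+5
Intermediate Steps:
L(b) = b*(-1 + b)/3 (L(b) = (b*(-1 + b))/3 = b*(-1 + b)/3)
A(-284, L(-4)) - 447994 = 380/(-284) - 447994 = 380*(-1/284) - 447994 = -95/71 - 447994 = -31807669/71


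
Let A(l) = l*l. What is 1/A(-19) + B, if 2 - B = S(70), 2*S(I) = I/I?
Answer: 1085/722 ≈ 1.5028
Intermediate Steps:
A(l) = l**2
S(I) = 1/2 (S(I) = (I/I)/2 = (1/2)*1 = 1/2)
B = 3/2 (B = 2 - 1*1/2 = 2 - 1/2 = 3/2 ≈ 1.5000)
1/A(-19) + B = 1/((-19)**2) + 3/2 = 1/361 + 3/2 = 1085/722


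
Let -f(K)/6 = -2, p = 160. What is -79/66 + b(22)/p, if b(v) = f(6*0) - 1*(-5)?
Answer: -5759/5280 ≈ -1.0907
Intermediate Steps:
f(K) = 12 (f(K) = -6*(-2) = 12)
b(v) = 17 (b(v) = 12 - 1*(-5) = 12 + 5 = 17)
-79/66 + b(22)/p = -79/66 + 17/160 = -5759/5280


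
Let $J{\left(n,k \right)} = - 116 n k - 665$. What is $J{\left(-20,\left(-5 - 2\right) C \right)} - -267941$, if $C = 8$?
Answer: $137356$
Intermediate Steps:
$J{\left(n,k \right)} = -665 - 116 k n$ ($J{\left(n,k \right)} = - 116 k n - 665 = -665 - 116 k n$)
$J{\left(-20,\left(-5 - 2\right) C \right)} - -267941 = \left(-665 - 116 \left(-5 - 2\right) 8 \left(-20\right)\right) - -267941 = \left(-665 - 116 \left(\left(-7\right) 8\right) \left(-20\right)\right) + 267941 = \left(-665 - \left(-6496\right) \left(-20\right)\right) + 267941 = \left(-665 - 129920\right) + 267941 = -130585 + 267941 = 137356$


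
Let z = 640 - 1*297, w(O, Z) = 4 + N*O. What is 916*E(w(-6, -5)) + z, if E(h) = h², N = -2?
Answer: 234839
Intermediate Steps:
w(O, Z) = 4 - 2*O
z = 343 (z = 640 - 297 = 343)
916*E(w(-6, -5)) + z = 916*(4 - 2*(-6))² + 343 = 916*(4 + 12)² + 343 = 916*16² + 343 = 916*256 + 343 = 234496 + 343 = 234839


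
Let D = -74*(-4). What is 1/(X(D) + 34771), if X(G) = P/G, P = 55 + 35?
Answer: 148/5146153 ≈ 2.8759e-5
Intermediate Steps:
P = 90
D = 296
X(G) = 90/G
1/(X(D) + 34771) = 1/(90/296 + 34771) = 1/(90*(1/296) + 34771) = 1/(45/148 + 34771) = 1/(5146153/148) = 148/5146153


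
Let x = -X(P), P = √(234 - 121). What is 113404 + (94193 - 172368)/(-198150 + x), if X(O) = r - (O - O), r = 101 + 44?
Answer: 4497504871/39659 ≈ 1.1340e+5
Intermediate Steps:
r = 145
P = √113 ≈ 10.630
X(O) = 145 (X(O) = 145 - (O - O) = 145 - 1*0 = 145 + 0 = 145)
x = -145 (x = -1*145 = -145)
113404 + (94193 - 172368)/(-198150 + x) = 113404 + (94193 - 172368)/(-198150 - 145) = 113404 - 78175/(-198295) = 113404 - 78175*(-1/198295) = 113404 + 15635/39659 = 4497504871/39659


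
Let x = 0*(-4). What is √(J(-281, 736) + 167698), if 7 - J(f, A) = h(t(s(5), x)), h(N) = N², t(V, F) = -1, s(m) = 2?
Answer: 2*√41926 ≈ 409.52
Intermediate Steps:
x = 0
J(f, A) = 6 (J(f, A) = 7 - 1*(-1)² = 7 - 1*1 = 7 - 1 = 6)
√(J(-281, 736) + 167698) = √(6 + 167698) = √167704 = 2*√41926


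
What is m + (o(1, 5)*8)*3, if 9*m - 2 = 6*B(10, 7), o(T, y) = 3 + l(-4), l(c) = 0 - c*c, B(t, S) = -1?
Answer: -2812/9 ≈ -312.44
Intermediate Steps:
l(c) = -c**2 (l(c) = 0 - c**2 = -c**2)
o(T, y) = -13 (o(T, y) = 3 - 1*(-4)**2 = 3 - 1*16 = 3 - 16 = -13)
m = -4/9 (m = 2/9 + (6*(-1))/9 = 2/9 + (1/9)*(-6) = 2/9 - 2/3 = -4/9 ≈ -0.44444)
m + (o(1, 5)*8)*3 = -4/9 - 13*8*3 = -4/9 - 104*3 = -4/9 - 312 = -2812/9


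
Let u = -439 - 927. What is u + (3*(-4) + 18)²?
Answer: -1330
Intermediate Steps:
u = -1366
u + (3*(-4) + 18)² = -1366 + (3*(-4) + 18)² = -1366 + (-12 + 18)² = -1366 + 6² = -1366 + 36 = -1330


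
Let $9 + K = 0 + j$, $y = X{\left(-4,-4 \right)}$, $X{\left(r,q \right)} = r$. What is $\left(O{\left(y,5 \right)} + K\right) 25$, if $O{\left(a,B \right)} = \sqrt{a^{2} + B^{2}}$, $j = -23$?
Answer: $-800 + 25 \sqrt{41} \approx -639.92$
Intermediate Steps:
$y = -4$
$O{\left(a,B \right)} = \sqrt{B^{2} + a^{2}}$
$K = -32$ ($K = -9 + \left(0 - 23\right) = -9 - 23 = -32$)
$\left(O{\left(y,5 \right)} + K\right) 25 = \left(\sqrt{5^{2} + \left(-4\right)^{2}} - 32\right) 25 = \left(\sqrt{25 + 16} - 32\right) 25 = \left(\sqrt{41} - 32\right) 25 = \left(-32 + \sqrt{41}\right) 25 = -800 + 25 \sqrt{41}$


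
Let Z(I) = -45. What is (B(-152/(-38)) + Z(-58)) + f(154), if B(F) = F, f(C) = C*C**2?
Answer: 3652223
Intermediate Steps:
f(C) = C**3
(B(-152/(-38)) + Z(-58)) + f(154) = (-152/(-38) - 45) + 154**3 = (-152*(-1/38) - 45) + 3652264 = (4 - 45) + 3652264 = -41 + 3652264 = 3652223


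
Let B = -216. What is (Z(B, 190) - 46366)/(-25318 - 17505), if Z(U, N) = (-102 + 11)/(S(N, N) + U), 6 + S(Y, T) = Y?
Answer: 1483621/1370336 ≈ 1.0827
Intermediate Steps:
S(Y, T) = -6 + Y
Z(U, N) = -91/(-6 + N + U) (Z(U, N) = (-102 + 11)/((-6 + N) + U) = -91/(-6 + N + U))
(Z(B, 190) - 46366)/(-25318 - 17505) = (-91/(-6 + 190 - 216) - 46366)/(-25318 - 17505) = (-91/(-32) - 46366)/(-42823) = (-91*(-1/32) - 46366)*(-1/42823) = (91/32 - 46366)*(-1/42823) = -1483621/32*(-1/42823) = 1483621/1370336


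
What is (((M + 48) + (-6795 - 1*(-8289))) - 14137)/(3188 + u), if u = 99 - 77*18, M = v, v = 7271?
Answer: -5324/1901 ≈ -2.8006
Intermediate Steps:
M = 7271
u = -1287 (u = 99 - 1386 = -1287)
(((M + 48) + (-6795 - 1*(-8289))) - 14137)/(3188 + u) = (((7271 + 48) + (-6795 - 1*(-8289))) - 14137)/(3188 - 1287) = ((7319 + (-6795 + 8289)) - 14137)/1901 = ((7319 + 1494) - 14137)*(1/1901) = (8813 - 14137)*(1/1901) = -5324*1/1901 = -5324/1901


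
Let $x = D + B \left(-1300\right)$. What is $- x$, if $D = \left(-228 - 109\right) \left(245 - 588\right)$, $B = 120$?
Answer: $40409$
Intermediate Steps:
$D = 115591$ ($D = \left(-337\right) \left(-343\right) = 115591$)
$x = -40409$ ($x = 115591 + 120 \left(-1300\right) = 115591 - 156000 = -40409$)
$- x = \left(-1\right) \left(-40409\right) = 40409$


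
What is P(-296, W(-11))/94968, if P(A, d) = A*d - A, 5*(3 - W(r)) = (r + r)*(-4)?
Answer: 962/19785 ≈ 0.048623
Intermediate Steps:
W(r) = 3 + 8*r/5 (W(r) = 3 - (r + r)*(-4)/5 = 3 - 2*r*(-4)/5 = 3 - (-8)*r/5 = 3 + 8*r/5)
P(A, d) = -A + A*d
P(-296, W(-11))/94968 = -296*(-1 + (3 + (8/5)*(-11)))/94968 = -296*(-1 + (3 - 88/5))*(1/94968) = -296*(-1 - 73/5)*(1/94968) = -296*(-78/5)*(1/94968) = (23088/5)*(1/94968) = 962/19785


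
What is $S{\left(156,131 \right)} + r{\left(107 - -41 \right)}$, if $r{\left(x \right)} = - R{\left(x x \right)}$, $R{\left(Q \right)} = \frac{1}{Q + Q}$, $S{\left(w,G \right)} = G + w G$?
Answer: $\frac{900999135}{43808} \approx 20567.0$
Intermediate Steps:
$S{\left(w,G \right)} = G + G w$
$R{\left(Q \right)} = \frac{1}{2 Q}$
$r{\left(x \right)} = - \frac{1}{2 x^{2}}$ ($r{\left(x \right)} = - \frac{1}{2 x x} = - \frac{1}{2 x^{2}}$)
$S{\left(156,131 \right)} + r{\left(107 - -41 \right)} = 131 \left(1 + 156\right) - \frac{1}{2 \left(107 - -41\right)^{2}} = 131 \cdot 157 - \frac{1}{2 \left(107 + 41\right)^{2}} = 20567 - \frac{1}{2 \cdot 21904} = 20567 - \frac{1}{43808} = \frac{900999135}{43808}$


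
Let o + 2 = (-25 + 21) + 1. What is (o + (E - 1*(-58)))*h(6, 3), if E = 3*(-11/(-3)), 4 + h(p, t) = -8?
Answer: -768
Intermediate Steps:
h(p, t) = -12 (h(p, t) = -4 - 8 = -12)
o = -5 (o = -2 + ((-25 + 21) + 1) = -2 + (-4 + 1) = -2 - 3 = -5)
E = 11 (E = 3*(-11*(-1/3)) = 3*(11/3) = 11)
(o + (E - 1*(-58)))*h(6, 3) = (-5 + (11 - 1*(-58)))*(-12) = (-5 + (11 + 58))*(-12) = (-5 + 69)*(-12) = 64*(-12) = -768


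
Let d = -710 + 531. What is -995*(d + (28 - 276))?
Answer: 424865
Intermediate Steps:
d = -179
-995*(d + (28 - 276)) = -995*(-179 + (28 - 276)) = -995*(-179 - 248) = -995*(-427) = 424865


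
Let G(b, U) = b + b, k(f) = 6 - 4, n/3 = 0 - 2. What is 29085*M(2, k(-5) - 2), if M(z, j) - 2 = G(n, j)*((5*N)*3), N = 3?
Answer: -15647730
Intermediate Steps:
n = -6 (n = 3*(0 - 2) = 3*(-2) = -6)
k(f) = 2
G(b, U) = 2*b
M(z, j) = -538 (M(z, j) = 2 + (2*(-6))*((5*3)*3) = 2 - 180*3 = 2 - 12*45 = 2 - 540 = -538)
29085*M(2, k(-5) - 2) = 29085*(-538) = -15647730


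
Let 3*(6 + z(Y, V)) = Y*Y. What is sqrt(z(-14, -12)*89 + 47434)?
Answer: 8*sqrt(7413)/3 ≈ 229.60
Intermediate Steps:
z(Y, V) = -6 + Y**2/3 (z(Y, V) = -6 + (Y*Y)/3 = -6 + Y**2/3)
sqrt(z(-14, -12)*89 + 47434) = sqrt((-6 + (1/3)*(-14)**2)*89 + 47434) = sqrt((-6 + (1/3)*196)*89 + 47434) = sqrt((-6 + 196/3)*89 + 47434) = sqrt((178/3)*89 + 47434) = sqrt(15842/3 + 47434) = sqrt(158144/3) = 8*sqrt(7413)/3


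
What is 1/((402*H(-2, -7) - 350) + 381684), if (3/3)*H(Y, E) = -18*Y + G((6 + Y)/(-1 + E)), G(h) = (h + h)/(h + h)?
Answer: 1/396208 ≈ 2.5239e-6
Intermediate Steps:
G(h) = 1 (G(h) = (2*h)/((2*h)) = (2*h)*(1/(2*h)) = 1)
H(Y, E) = 1 - 18*Y (H(Y, E) = -18*Y + 1 = 1 - 18*Y)
1/((402*H(-2, -7) - 350) + 381684) = 1/((402*(1 - 18*(-2)) - 350) + 381684) = 1/((402*(1 + 36) - 350) + 381684) = 1/((402*37 - 350) + 381684) = 1/((14874 - 350) + 381684) = 1/(14524 + 381684) = 1/396208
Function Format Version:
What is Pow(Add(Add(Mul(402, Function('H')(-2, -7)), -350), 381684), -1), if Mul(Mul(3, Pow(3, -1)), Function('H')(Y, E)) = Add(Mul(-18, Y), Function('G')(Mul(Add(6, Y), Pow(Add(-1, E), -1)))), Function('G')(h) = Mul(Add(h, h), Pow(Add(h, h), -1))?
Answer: Rational(1, 396208) ≈ 2.5239e-6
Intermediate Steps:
Function('G')(h) = 1 (Function('G')(h) = Mul(Mul(2, h), Pow(Mul(2, h), -1)) = Mul(Mul(2, h), Mul(Rational(1, 2), Pow(h, -1))) = 1)
Function('H')(Y, E) = Add(1, Mul(-18, Y)) (Function('H')(Y, E) = Add(Mul(-18, Y), 1) = Add(1, Mul(-18, Y)))
Pow(Add(Add(Mul(402, Function('H')(-2, -7)), -350), 381684), -1) = Pow(Add(Add(Mul(402, Add(1, Mul(-18, -2))), -350), 381684), -1) = Pow(Add(Add(Mul(402, Add(1, 36)), -350), 381684), -1) = Pow(Add(Add(Mul(402, 37), -350), 381684), -1) = Pow(Add(Add(14874, -350), 381684), -1) = Pow(Add(14524, 381684), -1) = Pow(396208, -1) = Rational(1, 396208)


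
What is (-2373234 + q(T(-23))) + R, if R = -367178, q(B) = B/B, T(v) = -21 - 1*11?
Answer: -2740411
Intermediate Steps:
T(v) = -32 (T(v) = -21 - 11 = -32)
q(B) = 1
(-2373234 + q(T(-23))) + R = (-2373234 + 1) - 367178 = -2373233 - 367178 = -2740411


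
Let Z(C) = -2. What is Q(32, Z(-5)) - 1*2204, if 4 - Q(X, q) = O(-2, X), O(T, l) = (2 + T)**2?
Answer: -2200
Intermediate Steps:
Q(X, q) = 4 (Q(X, q) = 4 - (2 - 2)**2 = 4 - 1*0**2 = 4 - 1*0 = 4 + 0 = 4)
Q(32, Z(-5)) - 1*2204 = 4 - 1*2204 = 4 - 2204 = -2200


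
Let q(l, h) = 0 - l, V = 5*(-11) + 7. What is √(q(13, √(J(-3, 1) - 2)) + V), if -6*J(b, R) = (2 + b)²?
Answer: I*√61 ≈ 7.8102*I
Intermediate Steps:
V = -48 (V = -55 + 7 = -48)
J(b, R) = -(2 + b)²/6
q(l, h) = -l
√(q(13, √(J(-3, 1) - 2)) + V) = √(-1*13 - 48) = √(-13 - 48) = √(-61) = I*√61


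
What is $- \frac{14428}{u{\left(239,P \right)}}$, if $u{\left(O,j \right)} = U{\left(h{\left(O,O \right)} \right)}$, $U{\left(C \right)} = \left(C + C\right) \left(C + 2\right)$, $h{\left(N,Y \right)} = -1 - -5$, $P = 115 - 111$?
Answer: $- \frac{3607}{12} \approx -300.58$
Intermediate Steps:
$P = 4$
$h{\left(N,Y \right)} = 4$ ($h{\left(N,Y \right)} = -1 + 5 = 4$)
$U{\left(C \right)} = 2 C \left(2 + C\right)$
$u{\left(O,j \right)} = 48$ ($u{\left(O,j \right)} = 2 \cdot 4 \left(2 + 4\right) = 2 \cdot 4 \cdot 6 = 48$)
$- \frac{14428}{u{\left(239,P \right)}} = - \frac{14428}{48} = \left(-14428\right) \frac{1}{48} = - \frac{3607}{12}$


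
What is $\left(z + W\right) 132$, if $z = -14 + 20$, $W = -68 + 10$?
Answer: $-6864$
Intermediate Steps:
$W = -58$
$z = 6$
$\left(z + W\right) 132 = \left(6 - 58\right) 132 = \left(-52\right) 132 = -6864$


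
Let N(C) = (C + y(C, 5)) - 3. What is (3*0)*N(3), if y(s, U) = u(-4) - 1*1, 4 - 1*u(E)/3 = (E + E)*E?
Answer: 0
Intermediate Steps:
u(E) = 12 - 6*E**2 (u(E) = 12 - 3*(E + E)*E = 12 - 3*2*E*E = 12 - 6*E**2)
y(s, U) = -85 (y(s, U) = (12 - 6*(-4)**2) - 1*1 = (12 - 6*16) - 1 = (12 - 96) - 1 = -84 - 1 = -85)
N(C) = -88 + C (N(C) = (C - 85) - 3 = (-85 + C) - 3 = -88 + C)
(3*0)*N(3) = (3*0)*(-88 + 3) = 0*(-85) = 0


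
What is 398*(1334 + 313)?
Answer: 655506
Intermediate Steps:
398*(1334 + 313) = 398*1647 = 655506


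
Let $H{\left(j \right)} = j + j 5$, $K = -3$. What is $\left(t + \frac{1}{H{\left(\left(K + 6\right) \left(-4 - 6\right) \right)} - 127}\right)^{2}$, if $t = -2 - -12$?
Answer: $\frac{9418761}{94249} \approx 99.935$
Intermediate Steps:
$H{\left(j \right)} = 6 j$ ($H{\left(j \right)} = j + 5 j = 6 j$)
$t = 10$ ($t = -2 + 12 = 10$)
$\left(t + \frac{1}{H{\left(\left(K + 6\right) \left(-4 - 6\right) \right)} - 127}\right)^{2} = \left(10 + \frac{1}{6 \left(-3 + 6\right) \left(-4 - 6\right) - 127}\right)^{2} = \left(10 + \frac{1}{6 \cdot 3 \left(-10\right) - 127}\right)^{2} = \left(10 + \frac{1}{6 \left(-30\right) - 127}\right)^{2} = \left(10 + \frac{1}{-180 - 127}\right)^{2} = \left(10 + \frac{1}{-307}\right)^{2} = \left(10 - \frac{1}{307}\right)^{2} = \left(\frac{3069}{307}\right)^{2} = \frac{9418761}{94249}$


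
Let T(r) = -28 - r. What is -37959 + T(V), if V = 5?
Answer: -37992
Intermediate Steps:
-37959 + T(V) = -37959 + (-28 - 1*5) = -37959 + (-28 - 5) = -37959 - 33 = -37992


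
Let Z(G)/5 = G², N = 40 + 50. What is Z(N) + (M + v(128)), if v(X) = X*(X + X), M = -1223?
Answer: 72045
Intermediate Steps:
v(X) = 2*X² (v(X) = X*(2*X) = 2*X²)
N = 90
Z(G) = 5*G²
Z(N) + (M + v(128)) = 5*90² + (-1223 + 2*128²) = 5*8100 + (-1223 + 2*16384) = 40500 + (-1223 + 32768) = 40500 + 31545 = 72045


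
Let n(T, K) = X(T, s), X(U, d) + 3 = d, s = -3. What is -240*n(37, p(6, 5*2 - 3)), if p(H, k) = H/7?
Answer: 1440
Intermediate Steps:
p(H, k) = H/7 (p(H, k) = H*(⅐) = H/7)
X(U, d) = -3 + d
n(T, K) = -6 (n(T, K) = -3 - 3 = -6)
-240*n(37, p(6, 5*2 - 3)) = -240*(-6) = 1440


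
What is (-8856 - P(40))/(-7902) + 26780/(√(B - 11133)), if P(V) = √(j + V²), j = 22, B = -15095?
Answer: 492/439 + √1622/7902 - 13390*I*√6557/6557 ≈ 1.1258 - 165.36*I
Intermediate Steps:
P(V) = √(22 + V²)
(-8856 - P(40))/(-7902) + 26780/(√(B - 11133)) = (-8856 - √(22 + 40²))/(-7902) + 26780/(√(-15095 - 11133)) = (-8856 - √(22 + 1600))*(-1/7902) + 26780/(√(-26228)) = (-8856 - √1622)*(-1/7902) + 26780/((2*I*√6557)) = (492/439 + √1622/7902) + 26780*(-I*√6557/13114) = (492/439 + √1622/7902) - 13390*I*√6557/6557 = 492/439 + √1622/7902 - 13390*I*√6557/6557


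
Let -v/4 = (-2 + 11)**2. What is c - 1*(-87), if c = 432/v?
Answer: 257/3 ≈ 85.667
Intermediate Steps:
v = -324 (v = -4*(-2 + 11)**2 = -4*9**2 = -4*81 = -324)
c = -4/3 (c = 432/(-324) = 432*(-1/324) = -4/3 ≈ -1.3333)
c - 1*(-87) = -4/3 - 1*(-87) = -4/3 + 87 = 257/3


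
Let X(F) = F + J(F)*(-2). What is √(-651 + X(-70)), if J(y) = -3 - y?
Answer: 3*I*√95 ≈ 29.24*I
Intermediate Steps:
X(F) = 6 + 3*F (X(F) = F + (-3 - F)*(-2) = F + (6 + 2*F) = 6 + 3*F)
√(-651 + X(-70)) = √(-651 + (6 + 3*(-70))) = √(-651 + (6 - 210)) = √(-651 - 204) = √(-855) = 3*I*√95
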